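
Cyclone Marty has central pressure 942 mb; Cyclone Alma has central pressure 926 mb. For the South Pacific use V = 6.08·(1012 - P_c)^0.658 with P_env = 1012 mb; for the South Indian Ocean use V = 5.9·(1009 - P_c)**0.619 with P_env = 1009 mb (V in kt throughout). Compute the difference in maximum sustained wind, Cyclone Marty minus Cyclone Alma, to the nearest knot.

Cyclone Marty: ΔP = 70; V ≈ 6.08 × 70^0.658 ≈ 99.54 kt.
Cyclone Alma: ΔP = 83; V ≈ 5.9 × 83^0.619 ≈ 90.94 kt.
Difference ≈ 99.54 − 90.94 = 8.60 → 9 kt.

9 kt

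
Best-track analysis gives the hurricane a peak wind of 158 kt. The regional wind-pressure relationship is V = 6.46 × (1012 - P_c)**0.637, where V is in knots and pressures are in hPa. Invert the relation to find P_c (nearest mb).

861 mb

ΔP = (V / 6.46)^(1/0.637) = (158/6.46)^1.570.
158/6.46 = 24.458; 24.458^1.570 ≈ 151.23 mb.
P_c = 1012 − 151.23 = 860.77 ≈ 861 mb.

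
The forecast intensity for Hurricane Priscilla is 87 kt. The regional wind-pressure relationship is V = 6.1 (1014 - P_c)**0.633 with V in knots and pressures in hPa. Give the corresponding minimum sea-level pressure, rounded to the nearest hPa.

947 hPa

ΔP = (V / 6.1)^(1/0.633) = (87/6.1)^1.580.
87/6.1 = 14.262; 14.262^1.580 ≈ 66.58 hPa.
P_c = 1014 − 66.58 = 947.42 ≈ 947 hPa.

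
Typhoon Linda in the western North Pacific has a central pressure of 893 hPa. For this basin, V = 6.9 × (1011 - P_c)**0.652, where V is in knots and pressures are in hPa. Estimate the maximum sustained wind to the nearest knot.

155 kt

ΔP = 1011 − 893 = 118 hPa.
118^0.652 ≈ 22.432.
V ≈ 6.9 × 22.432 ≈ 154.8 kt.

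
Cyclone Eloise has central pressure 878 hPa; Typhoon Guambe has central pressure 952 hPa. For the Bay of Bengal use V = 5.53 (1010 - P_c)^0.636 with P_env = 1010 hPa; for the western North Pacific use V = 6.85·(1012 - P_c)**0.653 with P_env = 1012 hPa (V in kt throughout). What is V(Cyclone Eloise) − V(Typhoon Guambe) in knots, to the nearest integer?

Cyclone Eloise: ΔP = 132; V ≈ 5.53 × 132^0.636 ≈ 123.43 kt.
Typhoon Guambe: ΔP = 60; V ≈ 6.85 × 60^0.653 ≈ 99.27 kt.
Difference ≈ 123.43 − 99.27 = 24.16 → 24 kt.

24 kt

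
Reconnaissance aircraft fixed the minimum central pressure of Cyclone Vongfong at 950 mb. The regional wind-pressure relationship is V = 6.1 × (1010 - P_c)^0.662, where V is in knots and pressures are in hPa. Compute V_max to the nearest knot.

92 kt

ΔP = 1010 − 950 = 60 mb.
60^0.662 ≈ 15.036.
V ≈ 6.1 × 15.036 ≈ 91.7 kt.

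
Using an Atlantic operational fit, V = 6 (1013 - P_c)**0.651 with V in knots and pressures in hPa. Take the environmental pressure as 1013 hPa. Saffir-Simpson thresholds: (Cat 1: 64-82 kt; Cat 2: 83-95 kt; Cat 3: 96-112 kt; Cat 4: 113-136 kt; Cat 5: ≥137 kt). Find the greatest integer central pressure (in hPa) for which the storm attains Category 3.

Category 3 begins at V = 96 kt.
Required ΔP = (96/6)^(1/0.651) = 16.000^1.536 ≈ 70.74 hPa.
P_c ≤ 1013 − 70.74 = 942.26, so the highest integer P_c is 942 hPa.

942 hPa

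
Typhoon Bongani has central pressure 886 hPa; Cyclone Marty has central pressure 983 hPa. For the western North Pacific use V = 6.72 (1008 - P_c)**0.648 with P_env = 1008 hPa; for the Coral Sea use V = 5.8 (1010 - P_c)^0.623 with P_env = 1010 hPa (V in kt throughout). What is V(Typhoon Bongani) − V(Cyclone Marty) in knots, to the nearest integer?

106 kt

Typhoon Bongani: ΔP = 122; V ≈ 6.72 × 122^0.648 ≈ 151.12 kt.
Cyclone Marty: ΔP = 27; V ≈ 5.8 × 27^0.623 ≈ 45.20 kt.
Difference ≈ 151.12 − 45.20 = 105.92 → 106 kt.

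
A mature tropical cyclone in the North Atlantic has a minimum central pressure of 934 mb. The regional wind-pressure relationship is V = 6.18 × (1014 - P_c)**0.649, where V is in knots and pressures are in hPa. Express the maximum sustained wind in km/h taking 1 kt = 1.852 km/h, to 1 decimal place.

ΔP = 1014 − 934 = 80 mb.
V ≈ 6.18 × 80^0.649 = 6.18 × 17.183 ≈ 106.193 kt.
106.193 × 1.852 ≈ 196.67 km/h → 196.7 km/h.

196.7 km/h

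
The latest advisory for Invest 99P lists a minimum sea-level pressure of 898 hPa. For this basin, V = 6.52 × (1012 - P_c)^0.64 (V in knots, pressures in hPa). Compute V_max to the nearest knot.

ΔP = 1012 − 898 = 114 hPa.
114^0.64 ≈ 20.721.
V ≈ 6.52 × 20.721 ≈ 135.1 kt.

135 kt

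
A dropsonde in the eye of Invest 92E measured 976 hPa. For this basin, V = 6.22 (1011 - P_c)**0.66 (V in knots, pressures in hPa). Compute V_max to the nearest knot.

65 kt

ΔP = 1011 − 976 = 35 hPa.
35^0.66 ≈ 10.449.
V ≈ 6.22 × 10.449 ≈ 65.0 kt.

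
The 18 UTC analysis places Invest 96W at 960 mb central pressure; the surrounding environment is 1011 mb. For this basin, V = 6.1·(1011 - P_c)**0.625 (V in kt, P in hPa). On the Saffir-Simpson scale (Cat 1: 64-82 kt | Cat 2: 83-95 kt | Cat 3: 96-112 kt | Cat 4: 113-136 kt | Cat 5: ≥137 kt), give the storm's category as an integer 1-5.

ΔP = 1011 − 960 = 51 mb.
V ≈ 6.1 × 51^0.625 = 6.1 × 11.67 ≈ 71 kt.
71 kt falls in the Category 1 band.

1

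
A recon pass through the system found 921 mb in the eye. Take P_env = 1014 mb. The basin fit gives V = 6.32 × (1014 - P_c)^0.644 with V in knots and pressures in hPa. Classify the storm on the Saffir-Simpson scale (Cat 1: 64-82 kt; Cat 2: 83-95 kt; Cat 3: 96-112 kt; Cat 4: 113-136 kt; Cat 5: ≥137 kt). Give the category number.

ΔP = 1014 − 921 = 93 mb.
V ≈ 6.32 × 93^0.644 = 6.32 × 18.52 ≈ 117 kt.
117 kt falls in the Category 4 band.

4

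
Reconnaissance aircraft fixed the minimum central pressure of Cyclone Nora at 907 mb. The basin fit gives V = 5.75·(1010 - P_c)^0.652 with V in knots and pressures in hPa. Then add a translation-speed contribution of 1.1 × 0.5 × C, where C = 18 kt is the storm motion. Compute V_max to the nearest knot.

ΔP = 1010 − 907 = 103 mb.
103^0.652 ≈ 20.529.
V ≈ 5.75 × 20.529 ≈ 118.0 kt.
Translation term: 1.1 × 0.5 × 18 = 9.9 kt.
Corrected V ≈ 127.9 kt → 128 kt.

128 kt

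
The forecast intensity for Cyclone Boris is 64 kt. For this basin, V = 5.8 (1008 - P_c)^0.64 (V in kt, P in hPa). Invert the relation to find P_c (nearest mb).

ΔP = (V / 5.8)^(1/0.64) = (64/5.8)^1.562.
64/5.8 = 11.034; 11.034^1.562 ≈ 42.59 mb.
P_c = 1008 − 42.59 = 965.41 ≈ 965 mb.

965 mb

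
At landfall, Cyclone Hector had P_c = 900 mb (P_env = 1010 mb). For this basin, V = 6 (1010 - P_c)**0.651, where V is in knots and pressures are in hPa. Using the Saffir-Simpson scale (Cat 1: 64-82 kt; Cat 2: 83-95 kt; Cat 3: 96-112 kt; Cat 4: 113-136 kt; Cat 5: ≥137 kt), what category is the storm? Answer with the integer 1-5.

4

ΔP = 1010 − 900 = 110 mb.
V ≈ 6 × 110^0.651 = 6 × 21.33 ≈ 128 kt.
128 kt falls in the Category 4 band.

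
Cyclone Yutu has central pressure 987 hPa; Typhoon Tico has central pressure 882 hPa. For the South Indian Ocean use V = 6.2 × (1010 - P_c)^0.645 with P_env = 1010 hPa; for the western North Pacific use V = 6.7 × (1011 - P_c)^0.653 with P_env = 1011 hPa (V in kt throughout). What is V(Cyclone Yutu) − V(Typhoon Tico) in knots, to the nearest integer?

Cyclone Yutu: ΔP = 23; V ≈ 6.2 × 23^0.645 ≈ 46.85 kt.
Typhoon Tico: ΔP = 129; V ≈ 6.7 × 129^0.653 ≈ 160.06 kt.
Difference ≈ 46.85 − 160.06 = -113.21 → -113 kt.

-113 kt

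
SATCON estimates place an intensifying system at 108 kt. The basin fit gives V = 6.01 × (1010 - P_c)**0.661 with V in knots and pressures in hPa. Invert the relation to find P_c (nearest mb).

ΔP = (V / 6.01)^(1/0.661) = (108/6.01)^1.513.
108/6.01 = 17.970; 17.970^1.513 ≈ 79.06 mb.
P_c = 1010 − 79.06 = 930.94 ≈ 931 mb.

931 mb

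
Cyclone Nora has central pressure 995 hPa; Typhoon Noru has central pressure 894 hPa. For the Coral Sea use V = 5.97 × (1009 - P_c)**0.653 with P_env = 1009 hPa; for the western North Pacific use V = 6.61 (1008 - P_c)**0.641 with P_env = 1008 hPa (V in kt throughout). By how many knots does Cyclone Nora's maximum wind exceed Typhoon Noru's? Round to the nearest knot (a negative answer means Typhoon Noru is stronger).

Cyclone Nora: ΔP = 14; V ≈ 5.97 × 14^0.653 ≈ 33.45 kt.
Typhoon Noru: ΔP = 114; V ≈ 6.61 × 114^0.641 ≈ 137.62 kt.
Difference ≈ 33.45 − 137.62 = -104.17 → -104 kt.

-104 kt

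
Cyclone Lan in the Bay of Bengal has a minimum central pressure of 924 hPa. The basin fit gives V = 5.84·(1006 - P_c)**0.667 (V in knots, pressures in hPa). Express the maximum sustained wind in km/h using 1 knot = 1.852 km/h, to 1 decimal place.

204.4 km/h

ΔP = 1006 − 924 = 82 hPa.
V ≈ 5.84 × 82^0.667 = 5.84 × 18.902 ≈ 110.389 kt.
110.389 × 1.852 ≈ 204.44 km/h → 204.4 km/h.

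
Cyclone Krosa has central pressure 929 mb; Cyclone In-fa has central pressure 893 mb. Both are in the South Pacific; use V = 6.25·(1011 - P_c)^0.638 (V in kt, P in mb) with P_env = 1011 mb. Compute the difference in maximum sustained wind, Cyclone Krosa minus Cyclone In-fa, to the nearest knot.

Cyclone Krosa: ΔP = 82; V ≈ 6.25 × 82^0.638 ≈ 103.97 kt.
Cyclone In-fa: ΔP = 118; V ≈ 6.25 × 118^0.638 ≈ 131.14 kt.
Difference ≈ 103.97 − 131.14 = -27.17 → -27 kt.

-27 kt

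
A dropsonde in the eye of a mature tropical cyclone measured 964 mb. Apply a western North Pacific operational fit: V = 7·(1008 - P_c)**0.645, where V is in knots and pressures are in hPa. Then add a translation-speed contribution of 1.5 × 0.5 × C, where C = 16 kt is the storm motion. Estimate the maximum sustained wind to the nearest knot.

ΔP = 1008 − 964 = 44 mb.
44^0.645 ≈ 11.482.
V ≈ 7 × 11.482 ≈ 80.4 kt.
Translation term: 1.5 × 0.5 × 16 = 12 kt.
Corrected V ≈ 92.4 kt → 92 kt.

92 kt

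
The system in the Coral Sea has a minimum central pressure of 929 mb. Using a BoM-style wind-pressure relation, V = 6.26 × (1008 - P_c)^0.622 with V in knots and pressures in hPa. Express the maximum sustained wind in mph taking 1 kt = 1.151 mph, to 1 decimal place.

109.1 mph

ΔP = 1008 − 929 = 79 mb.
V ≈ 6.26 × 79^0.622 = 6.26 × 15.147 ≈ 94.820 kt.
94.820 × 1.151 ≈ 109.14 mph → 109.1 mph.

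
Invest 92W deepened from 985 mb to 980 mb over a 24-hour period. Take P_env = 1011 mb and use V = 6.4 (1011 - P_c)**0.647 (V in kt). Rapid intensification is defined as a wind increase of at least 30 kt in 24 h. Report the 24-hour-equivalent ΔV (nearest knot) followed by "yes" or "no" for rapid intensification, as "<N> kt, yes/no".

6 kt, no

V₁: ΔP = 26, V ≈ 6.4 × 26^0.647 ≈ 52.68 kt.
V₂: ΔP = 31, V ≈ 6.4 × 31^0.647 ≈ 59.03 kt.
ΔV over 24 h = 6.35 kt → 24 h equivalent = 6.35 × 24/24 ≈ 6.35 kt.
6 kt < 30 kt ⇒ not rapid intensification.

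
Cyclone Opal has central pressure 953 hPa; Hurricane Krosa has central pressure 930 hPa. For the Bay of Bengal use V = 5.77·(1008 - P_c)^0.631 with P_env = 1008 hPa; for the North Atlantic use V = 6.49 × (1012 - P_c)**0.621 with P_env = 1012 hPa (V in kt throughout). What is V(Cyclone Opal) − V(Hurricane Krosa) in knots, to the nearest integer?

Cyclone Opal: ΔP = 55; V ≈ 5.77 × 55^0.631 ≈ 72.33 kt.
Hurricane Krosa: ΔP = 82; V ≈ 6.49 × 82^0.621 ≈ 100.17 kt.
Difference ≈ 72.33 − 100.17 = -27.84 → -28 kt.

-28 kt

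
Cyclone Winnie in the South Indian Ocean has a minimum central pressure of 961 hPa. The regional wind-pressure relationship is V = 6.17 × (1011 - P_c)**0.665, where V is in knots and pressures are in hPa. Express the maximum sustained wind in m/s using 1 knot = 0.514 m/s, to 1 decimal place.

ΔP = 1011 − 961 = 50 hPa.
V ≈ 6.17 × 50^0.665 = 6.17 × 13.484 ≈ 83.196 kt.
83.196 × 0.514 ≈ 42.76 m/s → 42.8 m/s.

42.8 m/s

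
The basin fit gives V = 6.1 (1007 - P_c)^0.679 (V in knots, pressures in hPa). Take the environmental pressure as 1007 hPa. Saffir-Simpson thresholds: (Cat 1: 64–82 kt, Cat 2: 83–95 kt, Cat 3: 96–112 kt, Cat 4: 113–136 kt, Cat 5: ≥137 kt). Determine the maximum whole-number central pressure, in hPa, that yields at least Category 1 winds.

Category 1 begins at V = 64 kt.
Required ΔP = (64/6.1)^(1/0.679) = 10.492^1.473 ≈ 31.88 hPa.
P_c ≤ 1007 − 31.88 = 975.12, so the highest integer P_c is 975 hPa.

975 hPa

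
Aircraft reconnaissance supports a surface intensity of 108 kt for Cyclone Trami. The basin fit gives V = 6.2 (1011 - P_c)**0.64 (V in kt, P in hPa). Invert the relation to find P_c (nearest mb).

ΔP = (V / 6.2)^(1/0.64) = (108/6.2)^1.562.
108/6.2 = 17.419; 17.419^1.562 ≈ 86.92 mb.
P_c = 1011 − 86.92 = 924.08 ≈ 924 mb.

924 mb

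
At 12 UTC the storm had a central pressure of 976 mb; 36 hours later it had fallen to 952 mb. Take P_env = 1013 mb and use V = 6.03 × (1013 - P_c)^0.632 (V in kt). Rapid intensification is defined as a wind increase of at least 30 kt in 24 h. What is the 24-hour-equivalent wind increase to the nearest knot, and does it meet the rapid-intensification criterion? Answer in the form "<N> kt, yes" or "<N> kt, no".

15 kt, no

V₁: ΔP = 37, V ≈ 6.03 × 37^0.632 ≈ 59.08 kt.
V₂: ΔP = 61, V ≈ 6.03 × 61^0.632 ≈ 81.03 kt.
ΔV over 36 h = 21.95 kt → 24 h equivalent = 21.95 × 24/36 ≈ 14.63 kt.
15 kt < 30 kt ⇒ not rapid intensification.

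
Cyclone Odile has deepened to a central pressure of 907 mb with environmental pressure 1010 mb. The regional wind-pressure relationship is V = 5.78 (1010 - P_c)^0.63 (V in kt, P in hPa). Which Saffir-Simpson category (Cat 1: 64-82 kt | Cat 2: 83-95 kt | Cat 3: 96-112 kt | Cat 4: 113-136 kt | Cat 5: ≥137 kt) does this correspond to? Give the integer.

3

ΔP = 1010 − 907 = 103 mb.
V ≈ 5.78 × 103^0.63 = 5.78 × 18.54 ≈ 107 kt.
107 kt falls in the Category 3 band.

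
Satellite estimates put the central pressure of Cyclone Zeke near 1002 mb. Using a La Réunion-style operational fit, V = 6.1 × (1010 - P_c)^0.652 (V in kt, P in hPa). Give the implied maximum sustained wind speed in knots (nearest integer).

ΔP = 1010 − 1002 = 8 mb.
8^0.652 ≈ 3.880.
V ≈ 6.1 × 3.880 ≈ 23.7 kt.

24 kt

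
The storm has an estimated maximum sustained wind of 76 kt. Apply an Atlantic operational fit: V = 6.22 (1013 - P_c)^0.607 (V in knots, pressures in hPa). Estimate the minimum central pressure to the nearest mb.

951 mb

ΔP = (V / 6.22)^(1/0.607) = (76/6.22)^1.647.
76/6.22 = 12.219; 12.219^1.647 ≈ 61.77 mb.
P_c = 1013 − 61.77 = 951.23 ≈ 951 mb.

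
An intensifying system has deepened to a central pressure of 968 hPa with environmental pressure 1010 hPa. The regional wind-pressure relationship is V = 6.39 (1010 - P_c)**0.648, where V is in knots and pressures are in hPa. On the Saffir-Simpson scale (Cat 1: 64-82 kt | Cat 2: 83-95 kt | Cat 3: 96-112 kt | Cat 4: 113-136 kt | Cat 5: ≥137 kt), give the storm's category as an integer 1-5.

ΔP = 1010 − 968 = 42 hPa.
V ≈ 6.39 × 42^0.648 = 6.39 × 11.27 ≈ 72 kt.
72 kt falls in the Category 1 band.

1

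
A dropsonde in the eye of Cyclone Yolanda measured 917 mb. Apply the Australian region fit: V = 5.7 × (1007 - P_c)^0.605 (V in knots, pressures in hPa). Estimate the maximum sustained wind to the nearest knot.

87 kt

ΔP = 1007 − 917 = 90 mb.
90^0.605 ≈ 15.217.
V ≈ 5.7 × 15.217 ≈ 86.7 kt.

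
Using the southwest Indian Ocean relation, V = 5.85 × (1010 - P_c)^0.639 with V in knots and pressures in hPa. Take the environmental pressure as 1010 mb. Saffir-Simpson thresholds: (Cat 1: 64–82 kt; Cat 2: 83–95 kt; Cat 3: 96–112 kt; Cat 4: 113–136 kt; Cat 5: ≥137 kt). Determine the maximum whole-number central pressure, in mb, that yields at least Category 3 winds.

930 mb

Category 3 begins at V = 96 kt.
Required ΔP = (96/5.85)^(1/0.639) = 16.410^1.565 ≈ 79.72 mb.
P_c ≤ 1010 − 79.72 = 930.28, so the highest integer P_c is 930 mb.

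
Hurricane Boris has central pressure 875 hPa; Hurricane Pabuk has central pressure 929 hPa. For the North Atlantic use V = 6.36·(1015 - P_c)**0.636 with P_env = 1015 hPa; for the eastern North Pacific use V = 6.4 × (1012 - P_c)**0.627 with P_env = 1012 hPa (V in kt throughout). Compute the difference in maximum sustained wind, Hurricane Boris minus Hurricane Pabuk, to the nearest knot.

45 kt

Hurricane Boris: ΔP = 140; V ≈ 6.36 × 140^0.636 ≈ 147.37 kt.
Hurricane Pabuk: ΔP = 83; V ≈ 6.4 × 83^0.627 ≈ 102.20 kt.
Difference ≈ 147.37 − 102.20 = 45.17 → 45 kt.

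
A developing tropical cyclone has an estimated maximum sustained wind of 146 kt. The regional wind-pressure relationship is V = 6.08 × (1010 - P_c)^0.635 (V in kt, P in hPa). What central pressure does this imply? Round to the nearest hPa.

ΔP = (V / 6.08)^(1/0.635) = (146/6.08)^1.575.
146/6.08 = 24.013; 24.013^1.575 ≈ 149.26 hPa.
P_c = 1010 − 149.26 = 860.74 ≈ 861 hPa.

861 hPa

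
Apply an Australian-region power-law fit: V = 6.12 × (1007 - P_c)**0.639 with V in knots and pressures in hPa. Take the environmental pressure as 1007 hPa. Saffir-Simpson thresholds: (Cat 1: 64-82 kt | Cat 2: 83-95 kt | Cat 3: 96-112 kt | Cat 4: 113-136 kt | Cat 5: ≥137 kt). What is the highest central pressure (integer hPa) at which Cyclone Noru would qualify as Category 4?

911 hPa

Category 4 begins at V = 113 kt.
Required ΔP = (113/6.12)^(1/0.639) = 18.464^1.565 ≈ 95.88 hPa.
P_c ≤ 1007 − 95.88 = 911.12, so the highest integer P_c is 911 hPa.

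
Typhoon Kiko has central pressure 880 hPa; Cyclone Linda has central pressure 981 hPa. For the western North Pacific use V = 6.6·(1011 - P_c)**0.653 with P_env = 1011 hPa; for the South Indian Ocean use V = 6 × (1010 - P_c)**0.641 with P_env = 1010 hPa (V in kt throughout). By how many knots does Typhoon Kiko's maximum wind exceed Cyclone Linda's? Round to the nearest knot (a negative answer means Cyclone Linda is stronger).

107 kt

Typhoon Kiko: ΔP = 131; V ≈ 6.6 × 131^0.653 ≈ 159.27 kt.
Cyclone Linda: ΔP = 29; V ≈ 6 × 29^0.641 ≈ 51.95 kt.
Difference ≈ 159.27 − 51.95 = 107.32 → 107 kt.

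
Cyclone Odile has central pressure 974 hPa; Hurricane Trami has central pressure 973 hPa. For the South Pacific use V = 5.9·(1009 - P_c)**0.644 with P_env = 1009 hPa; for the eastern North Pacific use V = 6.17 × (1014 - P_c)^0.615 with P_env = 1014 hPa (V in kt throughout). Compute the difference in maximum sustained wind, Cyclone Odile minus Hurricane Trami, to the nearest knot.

Cyclone Odile: ΔP = 35; V ≈ 5.9 × 35^0.644 ≈ 58.24 kt.
Hurricane Trami: ΔP = 41; V ≈ 6.17 × 41^0.615 ≈ 60.55 kt.
Difference ≈ 58.24 − 60.55 = -2.31 → -2 kt.

-2 kt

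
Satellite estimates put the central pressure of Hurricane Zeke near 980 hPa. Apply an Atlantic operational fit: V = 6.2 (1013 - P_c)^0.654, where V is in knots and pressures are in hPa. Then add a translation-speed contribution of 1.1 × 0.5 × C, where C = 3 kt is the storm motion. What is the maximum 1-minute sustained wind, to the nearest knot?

63 kt

ΔP = 1013 − 980 = 33 hPa.
33^0.654 ≈ 9.843.
V ≈ 6.2 × 9.843 ≈ 61.0 kt.
Translation term: 1.1 × 0.5 × 3 = 1.65 kt.
Corrected V ≈ 62.65 kt → 63 kt.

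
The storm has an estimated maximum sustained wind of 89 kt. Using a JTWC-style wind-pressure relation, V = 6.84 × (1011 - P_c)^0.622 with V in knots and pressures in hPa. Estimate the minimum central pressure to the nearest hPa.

949 hPa

ΔP = (V / 6.84)^(1/0.622) = (89/6.84)^1.608.
89/6.84 = 13.012; 13.012^1.608 ≈ 61.88 hPa.
P_c = 1011 − 61.88 = 949.12 ≈ 949 hPa.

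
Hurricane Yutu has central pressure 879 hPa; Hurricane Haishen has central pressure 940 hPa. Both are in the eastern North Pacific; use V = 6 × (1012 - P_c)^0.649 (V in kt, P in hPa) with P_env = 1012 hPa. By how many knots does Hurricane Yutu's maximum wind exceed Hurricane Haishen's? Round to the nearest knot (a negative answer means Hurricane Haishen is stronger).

47 kt

Hurricane Yutu: ΔP = 133; V ≈ 6 × 133^0.649 ≈ 143.39 kt.
Hurricane Haishen: ΔP = 72; V ≈ 6 × 72^0.649 ≈ 96.29 kt.
Difference ≈ 143.39 − 96.29 = 47.10 → 47 kt.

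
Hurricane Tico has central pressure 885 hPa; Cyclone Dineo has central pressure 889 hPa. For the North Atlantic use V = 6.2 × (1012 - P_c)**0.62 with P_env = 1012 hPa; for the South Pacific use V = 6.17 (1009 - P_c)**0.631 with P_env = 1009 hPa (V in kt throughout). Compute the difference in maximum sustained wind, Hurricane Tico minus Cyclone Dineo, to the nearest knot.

-2 kt

Hurricane Tico: ΔP = 127; V ≈ 6.2 × 127^0.62 ≈ 124.95 kt.
Cyclone Dineo: ΔP = 120; V ≈ 6.17 × 120^0.631 ≈ 126.55 kt.
Difference ≈ 124.95 − 126.55 = -1.60 → -2 kt.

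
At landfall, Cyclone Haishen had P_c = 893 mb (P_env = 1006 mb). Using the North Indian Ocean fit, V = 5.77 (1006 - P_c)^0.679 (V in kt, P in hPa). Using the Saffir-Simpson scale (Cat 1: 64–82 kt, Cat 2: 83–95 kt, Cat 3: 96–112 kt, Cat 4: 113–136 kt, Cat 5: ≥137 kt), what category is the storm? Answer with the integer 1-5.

ΔP = 1006 − 893 = 113 mb.
V ≈ 5.77 × 113^0.679 = 5.77 × 24.78 ≈ 143 kt.
143 kt falls in the Category 5 band.

5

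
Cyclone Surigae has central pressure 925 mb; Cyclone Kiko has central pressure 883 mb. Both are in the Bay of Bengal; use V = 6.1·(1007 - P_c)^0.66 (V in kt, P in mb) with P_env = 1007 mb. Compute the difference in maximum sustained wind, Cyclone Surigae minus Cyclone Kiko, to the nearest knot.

-35 kt

Cyclone Surigae: ΔP = 82; V ≈ 6.1 × 82^0.66 ≈ 111.80 kt.
Cyclone Kiko: ΔP = 124; V ≈ 6.1 × 124^0.66 ≈ 146.89 kt.
Difference ≈ 111.80 − 146.89 = -35.09 → -35 kt.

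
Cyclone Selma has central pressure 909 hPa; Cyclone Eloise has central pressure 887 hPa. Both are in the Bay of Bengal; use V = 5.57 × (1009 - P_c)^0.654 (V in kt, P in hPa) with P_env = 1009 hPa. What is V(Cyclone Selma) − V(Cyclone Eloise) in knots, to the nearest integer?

-16 kt

Cyclone Selma: ΔP = 100; V ≈ 5.57 × 100^0.654 ≈ 113.20 kt.
Cyclone Eloise: ΔP = 122; V ≈ 5.57 × 122^0.654 ≈ 128.92 kt.
Difference ≈ 113.20 − 128.92 = -15.72 → -16 kt.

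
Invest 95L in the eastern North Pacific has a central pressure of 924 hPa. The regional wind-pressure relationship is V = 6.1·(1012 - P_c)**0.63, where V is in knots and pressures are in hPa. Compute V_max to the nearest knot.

102 kt

ΔP = 1012 − 924 = 88 hPa.
88^0.63 ≈ 16.789.
V ≈ 6.1 × 16.789 ≈ 102.4 kt.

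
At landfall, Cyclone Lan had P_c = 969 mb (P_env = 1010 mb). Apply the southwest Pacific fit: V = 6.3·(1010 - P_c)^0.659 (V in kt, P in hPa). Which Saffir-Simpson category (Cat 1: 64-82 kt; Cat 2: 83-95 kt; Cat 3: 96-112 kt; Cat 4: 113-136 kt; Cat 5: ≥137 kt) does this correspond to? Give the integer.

ΔP = 1010 − 969 = 41 mb.
V ≈ 6.3 × 41^0.659 = 6.3 × 11.56 ≈ 73 kt.
73 kt falls in the Category 1 band.

1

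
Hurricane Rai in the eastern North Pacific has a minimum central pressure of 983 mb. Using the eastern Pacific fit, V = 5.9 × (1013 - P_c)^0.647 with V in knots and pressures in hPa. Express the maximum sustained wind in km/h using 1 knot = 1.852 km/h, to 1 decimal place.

98.7 km/h

ΔP = 1013 − 983 = 30 mb.
V ≈ 5.9 × 30^0.647 = 5.9 × 9.030 ≈ 53.278 kt.
53.278 × 1.852 ≈ 98.67 km/h → 98.7 km/h.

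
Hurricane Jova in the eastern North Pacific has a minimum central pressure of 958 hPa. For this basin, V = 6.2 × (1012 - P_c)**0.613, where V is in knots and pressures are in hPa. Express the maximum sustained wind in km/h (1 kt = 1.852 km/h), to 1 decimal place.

132.4 km/h

ΔP = 1012 − 958 = 54 hPa.
V ≈ 6.2 × 54^0.613 = 6.2 × 11.533 ≈ 71.507 kt.
71.507 × 1.852 ≈ 132.43 km/h → 132.4 km/h.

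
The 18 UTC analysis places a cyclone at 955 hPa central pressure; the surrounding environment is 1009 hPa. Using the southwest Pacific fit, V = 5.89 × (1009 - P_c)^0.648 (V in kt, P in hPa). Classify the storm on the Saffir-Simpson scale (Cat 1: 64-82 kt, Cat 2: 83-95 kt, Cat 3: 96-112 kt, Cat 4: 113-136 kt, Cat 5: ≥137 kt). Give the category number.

ΔP = 1009 − 955 = 54 hPa.
V ≈ 5.89 × 54^0.648 = 5.89 × 13.26 ≈ 78 kt.
78 kt falls in the Category 1 band.

1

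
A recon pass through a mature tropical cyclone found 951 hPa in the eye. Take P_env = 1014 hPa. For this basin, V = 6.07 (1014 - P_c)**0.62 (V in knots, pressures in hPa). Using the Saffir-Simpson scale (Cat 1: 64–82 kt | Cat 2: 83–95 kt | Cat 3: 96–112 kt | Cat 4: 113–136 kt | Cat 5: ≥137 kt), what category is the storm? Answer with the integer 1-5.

ΔP = 1014 − 951 = 63 hPa.
V ≈ 6.07 × 63^0.62 = 6.07 × 13.05 ≈ 79 kt.
79 kt falls in the Category 1 band.

1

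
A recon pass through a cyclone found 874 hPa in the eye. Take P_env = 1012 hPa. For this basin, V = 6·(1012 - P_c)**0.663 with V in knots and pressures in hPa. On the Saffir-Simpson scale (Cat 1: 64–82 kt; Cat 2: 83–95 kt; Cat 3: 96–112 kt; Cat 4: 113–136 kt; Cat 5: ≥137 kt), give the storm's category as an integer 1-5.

ΔP = 1012 − 874 = 138 hPa.
V ≈ 6 × 138^0.663 = 6 × 26.23 ≈ 157 kt.
157 kt falls in the Category 5 band.

5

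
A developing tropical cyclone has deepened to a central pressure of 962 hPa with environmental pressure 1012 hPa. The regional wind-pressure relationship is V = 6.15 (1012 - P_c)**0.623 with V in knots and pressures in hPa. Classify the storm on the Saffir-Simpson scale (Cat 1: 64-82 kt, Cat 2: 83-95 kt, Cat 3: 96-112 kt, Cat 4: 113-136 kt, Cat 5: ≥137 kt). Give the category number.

1

ΔP = 1012 − 962 = 50 hPa.
V ≈ 6.15 × 50^0.623 = 6.15 × 11.44 ≈ 70 kt.
70 kt falls in the Category 1 band.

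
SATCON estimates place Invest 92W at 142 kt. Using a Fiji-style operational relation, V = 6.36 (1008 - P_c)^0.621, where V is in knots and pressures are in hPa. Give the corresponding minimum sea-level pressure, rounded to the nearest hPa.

ΔP = (V / 6.36)^(1/0.621) = (142/6.36)^1.610.
142/6.36 = 22.327; 22.327^1.610 ≈ 148.60 hPa.
P_c = 1008 − 148.60 = 859.40 ≈ 859 hPa.

859 hPa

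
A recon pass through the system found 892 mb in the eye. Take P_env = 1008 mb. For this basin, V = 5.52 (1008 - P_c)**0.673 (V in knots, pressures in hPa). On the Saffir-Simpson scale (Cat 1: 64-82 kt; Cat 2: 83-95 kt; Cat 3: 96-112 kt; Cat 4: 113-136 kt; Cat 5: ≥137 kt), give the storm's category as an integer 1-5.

4

ΔP = 1008 − 892 = 116 mb.
V ≈ 5.52 × 116^0.673 = 5.52 × 24.51 ≈ 135 kt.
135 kt falls in the Category 4 band.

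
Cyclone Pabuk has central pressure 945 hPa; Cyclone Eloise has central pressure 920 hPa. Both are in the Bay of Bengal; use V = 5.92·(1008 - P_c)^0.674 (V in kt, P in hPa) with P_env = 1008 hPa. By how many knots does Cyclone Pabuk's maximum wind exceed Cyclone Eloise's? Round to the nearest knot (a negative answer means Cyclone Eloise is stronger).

-24 kt

Cyclone Pabuk: ΔP = 63; V ≈ 5.92 × 63^0.674 ≈ 96.62 kt.
Cyclone Eloise: ΔP = 88; V ≈ 5.92 × 88^0.674 ≈ 121.03 kt.
Difference ≈ 96.62 − 121.03 = -24.41 → -24 kt.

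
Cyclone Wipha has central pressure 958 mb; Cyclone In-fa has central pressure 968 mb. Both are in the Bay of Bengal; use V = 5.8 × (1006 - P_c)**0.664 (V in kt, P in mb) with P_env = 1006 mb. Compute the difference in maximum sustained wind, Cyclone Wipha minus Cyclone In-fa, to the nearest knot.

11 kt

Cyclone Wipha: ΔP = 48; V ≈ 5.8 × 48^0.664 ≈ 75.82 kt.
Cyclone In-fa: ΔP = 38; V ≈ 5.8 × 38^0.664 ≈ 64.92 kt.
Difference ≈ 75.82 − 64.92 = 10.90 → 11 kt.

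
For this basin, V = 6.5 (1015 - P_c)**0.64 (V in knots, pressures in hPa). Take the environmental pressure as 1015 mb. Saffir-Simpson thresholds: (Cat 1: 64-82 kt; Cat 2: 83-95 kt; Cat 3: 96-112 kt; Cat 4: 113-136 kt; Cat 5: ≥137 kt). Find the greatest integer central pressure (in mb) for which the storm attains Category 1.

979 mb

Category 1 begins at V = 64 kt.
Required ΔP = (64/6.5)^(1/0.64) = 9.846^1.562 ≈ 35.64 mb.
P_c ≤ 1015 − 35.64 = 979.36, so the highest integer P_c is 979 mb.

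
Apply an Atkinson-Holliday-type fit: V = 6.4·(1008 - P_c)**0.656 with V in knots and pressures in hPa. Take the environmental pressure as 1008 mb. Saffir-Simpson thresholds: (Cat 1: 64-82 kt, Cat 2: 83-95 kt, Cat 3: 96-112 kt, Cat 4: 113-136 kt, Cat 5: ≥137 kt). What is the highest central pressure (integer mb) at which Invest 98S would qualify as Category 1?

Category 1 begins at V = 64 kt.
Required ΔP = (64/6.4)^(1/0.656) = 10.000^1.524 ≈ 33.45 mb.
P_c ≤ 1008 − 33.45 = 974.55, so the highest integer P_c is 974 mb.

974 mb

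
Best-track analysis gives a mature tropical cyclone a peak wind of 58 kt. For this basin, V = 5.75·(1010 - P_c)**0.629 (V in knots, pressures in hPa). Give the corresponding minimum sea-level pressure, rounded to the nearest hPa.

971 hPa

ΔP = (V / 5.75)^(1/0.629) = (58/5.75)^1.590.
58/5.75 = 10.087; 10.087^1.590 ≈ 39.43 hPa.
P_c = 1010 − 39.43 = 970.57 ≈ 971 hPa.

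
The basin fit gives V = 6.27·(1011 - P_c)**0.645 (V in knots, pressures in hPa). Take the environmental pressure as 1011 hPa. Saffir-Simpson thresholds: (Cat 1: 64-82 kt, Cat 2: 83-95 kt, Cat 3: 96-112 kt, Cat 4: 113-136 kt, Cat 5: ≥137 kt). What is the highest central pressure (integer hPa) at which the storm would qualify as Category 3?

942 hPa

Category 3 begins at V = 96 kt.
Required ΔP = (96/6.27)^(1/0.645) = 15.311^1.550 ≈ 68.74 hPa.
P_c ≤ 1011 − 68.74 = 942.26, so the highest integer P_c is 942 hPa.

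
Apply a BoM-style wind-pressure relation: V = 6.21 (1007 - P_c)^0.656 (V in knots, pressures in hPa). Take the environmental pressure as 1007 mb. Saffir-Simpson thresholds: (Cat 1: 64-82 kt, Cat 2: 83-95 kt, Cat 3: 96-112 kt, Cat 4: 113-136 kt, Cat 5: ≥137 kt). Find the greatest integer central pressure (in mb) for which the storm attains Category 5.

895 mb

Category 5 begins at V = 137 kt.
Required ΔP = (137/6.21)^(1/0.656) = 22.061^1.524 ≈ 111.74 mb.
P_c ≤ 1007 − 111.74 = 895.26, so the highest integer P_c is 895 mb.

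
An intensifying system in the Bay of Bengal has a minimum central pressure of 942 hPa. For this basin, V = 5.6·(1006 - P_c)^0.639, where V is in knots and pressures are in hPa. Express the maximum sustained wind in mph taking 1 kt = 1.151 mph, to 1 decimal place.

91.9 mph

ΔP = 1006 − 942 = 64 hPa.
V ≈ 5.6 × 64^0.639 = 5.6 × 14.261 ≈ 79.861 kt.
79.861 × 1.151 ≈ 91.92 mph → 91.9 mph.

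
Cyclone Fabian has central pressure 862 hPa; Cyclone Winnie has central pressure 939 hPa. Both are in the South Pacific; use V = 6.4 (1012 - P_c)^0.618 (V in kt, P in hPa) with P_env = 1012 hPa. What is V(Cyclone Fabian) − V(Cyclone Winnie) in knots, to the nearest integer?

Cyclone Fabian: ΔP = 150; V ≈ 6.4 × 150^0.618 ≈ 141.58 kt.
Cyclone Winnie: ΔP = 73; V ≈ 6.4 × 73^0.618 ≈ 90.72 kt.
Difference ≈ 141.58 − 90.72 = 50.86 → 51 kt.

51 kt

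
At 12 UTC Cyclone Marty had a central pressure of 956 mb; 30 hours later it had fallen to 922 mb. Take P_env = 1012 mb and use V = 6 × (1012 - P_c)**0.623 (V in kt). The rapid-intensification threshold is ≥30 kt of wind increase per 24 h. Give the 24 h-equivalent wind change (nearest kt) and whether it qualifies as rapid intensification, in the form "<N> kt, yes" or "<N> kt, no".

V₁: ΔP = 56, V ≈ 6 × 56^0.623 ≈ 73.67 kt.
V₂: ΔP = 90, V ≈ 6 × 90^0.623 ≈ 99.00 kt.
ΔV over 30 h = 25.33 kt → 24 h equivalent = 25.33 × 24/30 ≈ 20.26 kt.
20 kt < 30 kt ⇒ not rapid intensification.

20 kt, no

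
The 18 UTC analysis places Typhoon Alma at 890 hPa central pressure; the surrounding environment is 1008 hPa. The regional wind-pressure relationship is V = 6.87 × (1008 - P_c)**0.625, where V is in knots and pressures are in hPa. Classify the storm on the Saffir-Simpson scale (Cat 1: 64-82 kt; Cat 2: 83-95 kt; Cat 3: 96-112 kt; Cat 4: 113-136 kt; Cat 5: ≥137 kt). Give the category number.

4

ΔP = 1008 − 890 = 118 hPa.
V ≈ 6.87 × 118^0.625 = 6.87 × 19.72 ≈ 135 kt.
135 kt falls in the Category 4 band.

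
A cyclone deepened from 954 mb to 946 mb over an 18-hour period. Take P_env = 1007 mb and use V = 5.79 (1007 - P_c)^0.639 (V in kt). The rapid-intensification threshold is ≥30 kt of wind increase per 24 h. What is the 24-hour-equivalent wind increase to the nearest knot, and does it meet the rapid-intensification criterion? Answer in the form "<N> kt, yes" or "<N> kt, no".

V₁: ΔP = 53, V ≈ 5.79 × 53^0.639 ≈ 73.20 kt.
V₂: ΔP = 61, V ≈ 5.79 × 61^0.639 ≈ 80.08 kt.
ΔV over 18 h = 6.88 kt → 24 h equivalent = 6.88 × 24/18 ≈ 9.17 kt.
9 kt < 30 kt ⇒ not rapid intensification.

9 kt, no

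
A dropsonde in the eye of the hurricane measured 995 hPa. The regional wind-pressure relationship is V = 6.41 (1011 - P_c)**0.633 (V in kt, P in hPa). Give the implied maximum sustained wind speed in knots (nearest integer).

ΔP = 1011 − 995 = 16 hPa.
16^0.633 ≈ 5.784.
V ≈ 6.41 × 5.784 ≈ 37.1 kt.

37 kt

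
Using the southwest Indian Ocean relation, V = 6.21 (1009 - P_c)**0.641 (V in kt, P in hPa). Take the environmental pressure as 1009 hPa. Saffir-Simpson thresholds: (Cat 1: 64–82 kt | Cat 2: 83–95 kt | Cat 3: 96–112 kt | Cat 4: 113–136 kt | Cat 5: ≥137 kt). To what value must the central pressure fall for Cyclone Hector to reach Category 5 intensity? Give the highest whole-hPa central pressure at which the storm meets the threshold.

Category 5 begins at V = 137 kt.
Required ΔP = (137/6.21)^(1/0.641) = 22.061^1.560 ≈ 124.78 hPa.
P_c ≤ 1009 − 124.78 = 884.22, so the highest integer P_c is 884 hPa.

884 hPa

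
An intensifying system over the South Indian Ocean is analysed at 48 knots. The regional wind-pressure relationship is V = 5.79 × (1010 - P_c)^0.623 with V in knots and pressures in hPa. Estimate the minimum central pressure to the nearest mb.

980 mb

ΔP = (V / 5.79)^(1/0.623) = (48/5.79)^1.605.
48/5.79 = 8.290; 8.290^1.605 ≈ 29.81 mb.
P_c = 1010 − 29.81 = 980.19 ≈ 980 mb.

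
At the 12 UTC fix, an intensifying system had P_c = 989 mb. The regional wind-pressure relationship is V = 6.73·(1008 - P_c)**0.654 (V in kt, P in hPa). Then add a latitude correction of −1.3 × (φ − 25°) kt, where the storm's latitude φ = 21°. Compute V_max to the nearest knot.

51 kt

ΔP = 1008 − 989 = 19 mb.
19^0.654 ≈ 6.860.
V ≈ 6.73 × 6.860 ≈ 46.2 kt.
Latitude correction: −1.3 × (21 − 25) = 5.2 kt.
Corrected V ≈ 51.4 kt → 51 kt.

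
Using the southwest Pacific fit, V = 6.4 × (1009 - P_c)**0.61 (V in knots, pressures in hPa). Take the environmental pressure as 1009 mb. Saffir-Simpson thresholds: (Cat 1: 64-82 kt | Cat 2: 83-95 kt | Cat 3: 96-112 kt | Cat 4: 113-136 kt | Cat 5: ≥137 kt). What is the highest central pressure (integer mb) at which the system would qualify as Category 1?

965 mb

Category 1 begins at V = 64 kt.
Required ΔP = (64/6.4)^(1/0.61) = 10.000^1.639 ≈ 43.59 mb.
P_c ≤ 1009 − 43.59 = 965.41, so the highest integer P_c is 965 mb.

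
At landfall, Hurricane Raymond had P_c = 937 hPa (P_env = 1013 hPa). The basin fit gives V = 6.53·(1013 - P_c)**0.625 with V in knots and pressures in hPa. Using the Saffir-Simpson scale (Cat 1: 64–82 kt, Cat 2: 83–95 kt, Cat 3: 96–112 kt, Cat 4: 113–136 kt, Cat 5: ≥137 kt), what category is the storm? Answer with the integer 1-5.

ΔP = 1013 − 937 = 76 hPa.
V ≈ 6.53 × 76^0.625 = 6.53 × 14.98 ≈ 98 kt.
98 kt falls in the Category 3 band.

3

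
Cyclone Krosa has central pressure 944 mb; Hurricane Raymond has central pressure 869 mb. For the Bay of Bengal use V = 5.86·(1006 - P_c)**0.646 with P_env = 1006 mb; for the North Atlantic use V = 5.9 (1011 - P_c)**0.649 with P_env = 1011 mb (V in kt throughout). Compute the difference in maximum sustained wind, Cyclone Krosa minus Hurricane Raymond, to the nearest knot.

-63 kt

Cyclone Krosa: ΔP = 62; V ≈ 5.86 × 62^0.646 ≈ 84.29 kt.
Hurricane Raymond: ΔP = 142; V ≈ 5.9 × 142^0.649 ≈ 147.13 kt.
Difference ≈ 84.29 − 147.13 = -62.84 → -63 kt.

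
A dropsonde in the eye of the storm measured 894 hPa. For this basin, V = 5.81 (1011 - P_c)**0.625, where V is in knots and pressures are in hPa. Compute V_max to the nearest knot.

ΔP = 1011 − 894 = 117 hPa.
117^0.625 ≈ 19.616.
V ≈ 5.81 × 19.616 ≈ 114.0 kt.

114 kt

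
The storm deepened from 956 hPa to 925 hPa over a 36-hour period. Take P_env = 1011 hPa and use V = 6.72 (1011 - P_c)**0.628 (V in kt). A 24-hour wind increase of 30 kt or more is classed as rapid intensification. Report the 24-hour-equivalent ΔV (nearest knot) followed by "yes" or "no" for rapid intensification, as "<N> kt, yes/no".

18 kt, no

V₁: ΔP = 55, V ≈ 6.72 × 55^0.628 ≈ 83.24 kt.
V₂: ΔP = 86, V ≈ 6.72 × 86^0.628 ≈ 110.21 kt.
ΔV over 36 h = 26.97 kt → 24 h equivalent = 26.97 × 24/36 ≈ 17.98 kt.
18 kt < 30 kt ⇒ not rapid intensification.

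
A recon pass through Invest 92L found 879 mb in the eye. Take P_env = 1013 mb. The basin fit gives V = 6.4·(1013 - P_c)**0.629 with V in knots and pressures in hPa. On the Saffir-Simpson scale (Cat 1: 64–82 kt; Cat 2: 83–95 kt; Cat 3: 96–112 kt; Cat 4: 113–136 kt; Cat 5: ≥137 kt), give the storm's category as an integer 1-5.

ΔP = 1013 − 879 = 134 mb.
V ≈ 6.4 × 134^0.629 = 6.4 × 21.77 ≈ 139 kt.
139 kt falls in the Category 5 band.

5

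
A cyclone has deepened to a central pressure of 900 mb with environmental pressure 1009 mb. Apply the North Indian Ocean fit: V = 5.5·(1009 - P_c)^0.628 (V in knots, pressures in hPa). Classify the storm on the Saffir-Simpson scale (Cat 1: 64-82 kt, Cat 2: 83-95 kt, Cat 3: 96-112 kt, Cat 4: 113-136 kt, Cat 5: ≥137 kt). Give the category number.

ΔP = 1009 − 900 = 109 mb.
V ≈ 5.5 × 109^0.628 = 5.5 × 19.03 ≈ 105 kt.
105 kt falls in the Category 3 band.

3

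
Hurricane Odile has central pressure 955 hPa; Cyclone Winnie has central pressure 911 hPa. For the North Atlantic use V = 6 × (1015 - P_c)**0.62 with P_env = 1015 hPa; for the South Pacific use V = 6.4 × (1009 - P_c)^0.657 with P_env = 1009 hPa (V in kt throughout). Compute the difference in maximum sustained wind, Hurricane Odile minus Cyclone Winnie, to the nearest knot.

Hurricane Odile: ΔP = 60; V ≈ 6 × 60^0.62 ≈ 75.96 kt.
Cyclone Winnie: ΔP = 98; V ≈ 6.4 × 98^0.657 ≈ 130.14 kt.
Difference ≈ 75.96 − 130.14 = -54.18 → -54 kt.

-54 kt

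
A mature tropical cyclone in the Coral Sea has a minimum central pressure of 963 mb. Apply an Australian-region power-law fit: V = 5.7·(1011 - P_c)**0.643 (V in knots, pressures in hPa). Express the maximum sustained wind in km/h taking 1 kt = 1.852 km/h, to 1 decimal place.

ΔP = 1011 − 963 = 48 mb.
V ≈ 5.7 × 48^0.643 = 5.7 × 12.051 ≈ 68.693 kt.
68.693 × 1.852 ≈ 127.22 km/h → 127.2 km/h.

127.2 km/h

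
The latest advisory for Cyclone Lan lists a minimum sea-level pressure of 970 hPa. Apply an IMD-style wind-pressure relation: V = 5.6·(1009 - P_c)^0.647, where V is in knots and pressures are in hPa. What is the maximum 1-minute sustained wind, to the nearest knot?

60 kt

ΔP = 1009 − 970 = 39 hPa.
39^0.647 ≈ 10.701.
V ≈ 5.6 × 10.701 ≈ 59.9 kt.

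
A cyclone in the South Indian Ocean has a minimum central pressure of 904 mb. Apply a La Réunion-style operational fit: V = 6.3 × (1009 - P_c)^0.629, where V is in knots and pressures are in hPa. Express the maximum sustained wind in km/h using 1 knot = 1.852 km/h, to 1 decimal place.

ΔP = 1009 − 904 = 105 mb.
V ≈ 6.3 × 105^0.629 = 6.3 × 18.678 ≈ 117.671 kt.
117.671 × 1.852 ≈ 217.93 km/h → 217.9 km/h.

217.9 km/h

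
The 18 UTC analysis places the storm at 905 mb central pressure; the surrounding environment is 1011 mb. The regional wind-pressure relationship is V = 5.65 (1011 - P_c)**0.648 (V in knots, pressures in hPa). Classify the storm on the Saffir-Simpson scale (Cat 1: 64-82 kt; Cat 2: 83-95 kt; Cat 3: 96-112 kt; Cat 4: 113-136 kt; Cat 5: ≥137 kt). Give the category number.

ΔP = 1011 − 905 = 106 mb.
V ≈ 5.65 × 106^0.648 = 5.65 × 20.53 ≈ 116 kt.
116 kt falls in the Category 4 band.

4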